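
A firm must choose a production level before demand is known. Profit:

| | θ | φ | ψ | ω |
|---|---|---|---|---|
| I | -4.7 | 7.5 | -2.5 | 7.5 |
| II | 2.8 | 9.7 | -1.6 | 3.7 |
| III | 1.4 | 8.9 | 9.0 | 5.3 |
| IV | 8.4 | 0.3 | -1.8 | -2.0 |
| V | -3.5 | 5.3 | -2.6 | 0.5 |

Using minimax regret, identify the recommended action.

III

Column bests: θ=8.4, φ=9.7, ψ=9.0, ω=7.5.
I regrets: 13.1, 2.2, 11.5, 0.0 → max 13.1
II regrets: 5.6, 0.0, 10.6, 3.8 → max 10.6
III regrets: 7.0, 0.8, 0.0, 2.2 → max 7.0
IV regrets: 0.0, 9.4, 10.8, 9.5 → max 10.8
V regrets: 11.9, 4.4, 11.6, 7.0 → max 11.9
Smallest max regret = 7.0 → III.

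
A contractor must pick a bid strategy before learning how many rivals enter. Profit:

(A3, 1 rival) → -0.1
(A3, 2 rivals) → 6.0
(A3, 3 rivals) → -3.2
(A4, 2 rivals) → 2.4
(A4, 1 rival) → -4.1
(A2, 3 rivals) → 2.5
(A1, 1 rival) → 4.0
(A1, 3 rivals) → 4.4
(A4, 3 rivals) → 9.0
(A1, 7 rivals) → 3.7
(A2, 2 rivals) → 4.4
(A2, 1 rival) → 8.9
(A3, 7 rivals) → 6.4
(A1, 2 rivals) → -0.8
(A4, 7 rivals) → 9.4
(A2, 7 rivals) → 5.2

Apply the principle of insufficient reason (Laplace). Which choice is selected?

Row averages: A1=2.825, A2=5.25, A3=2.275, A4=4.175
Highest average = 5.25 → A2.

A2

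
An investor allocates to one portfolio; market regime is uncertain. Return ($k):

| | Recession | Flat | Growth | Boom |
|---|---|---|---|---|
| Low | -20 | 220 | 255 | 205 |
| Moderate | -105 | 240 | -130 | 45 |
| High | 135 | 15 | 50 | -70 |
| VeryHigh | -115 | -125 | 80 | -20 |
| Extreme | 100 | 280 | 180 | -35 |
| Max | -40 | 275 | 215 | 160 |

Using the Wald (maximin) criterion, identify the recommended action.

Row minima: Low=-20, Moderate=-130, High=-70, VeryHigh=-125, Extreme=-35, Max=-40
Best worst-case = -20 → Low.

Low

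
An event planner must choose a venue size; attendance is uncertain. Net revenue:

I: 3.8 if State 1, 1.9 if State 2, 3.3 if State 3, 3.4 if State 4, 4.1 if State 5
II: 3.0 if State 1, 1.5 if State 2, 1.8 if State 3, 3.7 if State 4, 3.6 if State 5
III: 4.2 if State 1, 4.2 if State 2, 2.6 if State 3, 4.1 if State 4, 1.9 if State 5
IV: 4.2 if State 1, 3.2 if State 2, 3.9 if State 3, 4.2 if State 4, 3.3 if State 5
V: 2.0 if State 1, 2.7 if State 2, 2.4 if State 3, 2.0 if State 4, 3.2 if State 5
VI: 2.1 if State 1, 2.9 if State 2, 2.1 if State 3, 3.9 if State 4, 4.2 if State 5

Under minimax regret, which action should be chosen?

Column bests: State 1=4.2, State 2=4.2, State 3=3.9, State 4=4.2, State 5=4.2.
I regrets: 0.4, 2.3, 0.6, 0.8, 0.1 → max 2.3
II regrets: 1.2, 2.7, 2.1, 0.5, 0.6 → max 2.7
III regrets: 0.0, 0.0, 1.3, 0.1, 2.3 → max 2.3
IV regrets: 0.0, 1.0, 0.0, 0.0, 0.9 → max 1.0
V regrets: 2.2, 1.5, 1.5, 2.2, 1.0 → max 2.2
VI regrets: 2.1, 1.3, 1.8, 0.3, 0.0 → max 2.1
Smallest max regret = 1.0 → IV.

IV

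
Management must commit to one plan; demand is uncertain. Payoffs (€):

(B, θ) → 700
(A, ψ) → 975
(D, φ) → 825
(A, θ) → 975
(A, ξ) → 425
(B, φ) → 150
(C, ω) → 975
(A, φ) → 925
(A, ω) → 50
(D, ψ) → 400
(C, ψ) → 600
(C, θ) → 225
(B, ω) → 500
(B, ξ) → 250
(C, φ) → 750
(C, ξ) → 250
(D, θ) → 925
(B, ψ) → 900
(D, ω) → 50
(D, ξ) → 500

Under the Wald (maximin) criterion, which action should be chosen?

C

Row minima: A=50, B=150, C=225, D=50
Best worst-case = 225 → C.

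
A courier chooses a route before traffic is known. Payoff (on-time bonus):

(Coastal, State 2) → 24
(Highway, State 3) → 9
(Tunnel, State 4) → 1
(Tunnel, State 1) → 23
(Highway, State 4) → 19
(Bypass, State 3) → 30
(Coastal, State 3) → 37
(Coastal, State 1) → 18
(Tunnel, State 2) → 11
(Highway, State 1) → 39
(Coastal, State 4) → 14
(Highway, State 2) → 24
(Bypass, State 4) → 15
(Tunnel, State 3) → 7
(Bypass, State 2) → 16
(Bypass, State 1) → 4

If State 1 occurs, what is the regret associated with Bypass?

35

Best payoff under State 1 is 39.
Regret = 39 − 4 = 35.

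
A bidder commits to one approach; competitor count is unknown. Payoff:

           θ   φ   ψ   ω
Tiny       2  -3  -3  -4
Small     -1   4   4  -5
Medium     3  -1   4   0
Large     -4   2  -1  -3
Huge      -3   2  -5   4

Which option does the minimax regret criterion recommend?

Column bests: θ=3, φ=4, ψ=4, ω=4.
Tiny regrets: 1, 7, 7, 8 → max 8
Small regrets: 4, 0, 0, 9 → max 9
Medium regrets: 0, 5, 0, 4 → max 5
Large regrets: 7, 2, 5, 7 → max 7
Huge regrets: 6, 2, 9, 0 → max 9
Smallest max regret = 5 → Medium.

Medium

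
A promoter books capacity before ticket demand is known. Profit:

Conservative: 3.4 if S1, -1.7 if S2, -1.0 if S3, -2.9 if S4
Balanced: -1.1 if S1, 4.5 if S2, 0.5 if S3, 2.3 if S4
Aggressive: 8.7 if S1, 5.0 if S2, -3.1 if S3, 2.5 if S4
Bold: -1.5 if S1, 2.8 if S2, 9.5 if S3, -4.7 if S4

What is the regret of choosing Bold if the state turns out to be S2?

Best payoff under S2 is 5.0.
Regret = 5.0 − 2.8 = 2.2.

2.2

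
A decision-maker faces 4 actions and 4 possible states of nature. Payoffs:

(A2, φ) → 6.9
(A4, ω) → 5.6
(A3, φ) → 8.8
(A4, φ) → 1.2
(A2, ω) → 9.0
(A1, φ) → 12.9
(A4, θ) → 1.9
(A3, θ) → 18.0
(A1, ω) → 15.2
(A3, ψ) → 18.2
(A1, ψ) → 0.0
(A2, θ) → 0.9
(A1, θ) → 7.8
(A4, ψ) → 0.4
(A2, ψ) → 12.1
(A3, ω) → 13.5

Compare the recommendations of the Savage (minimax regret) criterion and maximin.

minimax regret → A3; maximin → A3 (agree)

Column bests: θ=18.0, φ=12.9, ψ=18.2, ω=15.2.
A1 regrets: 10.2, 0.0, 18.2, 0.0 → max 18.2
A2 regrets: 17.1, 6.0, 6.1, 6.2 → max 17.1
A3 regrets: 0.0, 4.1, 0.0, 1.7 → max 4.1
A4 regrets: 16.1, 11.7, 17.8, 9.6 → max 17.8
Smallest max regret = 4.1 → A3.
Row minima: A1=0.0, A2=0.9, A3=8.8, A4=0.4
Best worst-case = 8.8 → A3.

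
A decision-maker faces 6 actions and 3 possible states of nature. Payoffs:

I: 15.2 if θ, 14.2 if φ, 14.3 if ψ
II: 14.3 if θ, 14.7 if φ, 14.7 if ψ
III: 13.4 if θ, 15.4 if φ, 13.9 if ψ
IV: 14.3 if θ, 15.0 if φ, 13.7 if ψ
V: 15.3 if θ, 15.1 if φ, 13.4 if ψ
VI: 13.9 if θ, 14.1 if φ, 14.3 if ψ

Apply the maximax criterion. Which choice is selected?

III

Row maxima: I=15.2, II=14.7, III=15.4, IV=15.0, V=15.3, VI=14.3
Best best-case = 15.4 → III.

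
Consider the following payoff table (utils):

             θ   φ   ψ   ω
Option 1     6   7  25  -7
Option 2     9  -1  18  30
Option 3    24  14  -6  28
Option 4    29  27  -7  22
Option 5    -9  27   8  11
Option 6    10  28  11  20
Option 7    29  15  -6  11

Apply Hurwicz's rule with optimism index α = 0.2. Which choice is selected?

Option 6

Option 1: 0.2·25 + 0.8·(-7) = -0.6
Option 2: 0.2·30 + 0.8·(-1) = 5.2
Option 3: 0.2·28 + 0.8·(-6) = 0.8
Option 4: 0.2·29 + 0.8·(-7) = 0.2
Option 5: 0.2·27 + 0.8·(-9) = -1.8
Option 6: 0.2·28 + 0.8·10 = 13.6
Option 7: 0.2·29 + 0.8·(-6) = 1
Highest Hurwicz score = 13.6 → Option 6.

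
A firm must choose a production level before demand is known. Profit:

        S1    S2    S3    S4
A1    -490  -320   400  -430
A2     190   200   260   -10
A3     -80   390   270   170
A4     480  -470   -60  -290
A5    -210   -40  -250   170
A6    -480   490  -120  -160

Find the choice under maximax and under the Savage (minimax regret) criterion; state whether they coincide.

maximax → A6; minimax regret → A2 (disagree)

Row maxima: A1=400, A2=260, A3=390, A4=480, A5=170, A6=490
Best best-case = 490 → A6.
Column bests: S1=480, S2=490, S3=400, S4=170.
A1 regrets: 970, 810, 0, 600 → max 970
A2 regrets: 290, 290, 140, 180 → max 290
A3 regrets: 560, 100, 130, 0 → max 560
A4 regrets: 0, 960, 460, 460 → max 960
A5 regrets: 690, 530, 650, 0 → max 690
A6 regrets: 960, 0, 520, 330 → max 960
Smallest max regret = 290 → A2.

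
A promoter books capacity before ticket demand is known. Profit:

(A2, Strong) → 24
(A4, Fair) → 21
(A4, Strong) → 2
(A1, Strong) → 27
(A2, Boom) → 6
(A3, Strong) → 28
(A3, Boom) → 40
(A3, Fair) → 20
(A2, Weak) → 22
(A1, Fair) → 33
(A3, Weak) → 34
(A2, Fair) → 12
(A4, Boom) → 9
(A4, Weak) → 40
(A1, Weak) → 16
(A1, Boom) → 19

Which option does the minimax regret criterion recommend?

Column bests: Weak=40, Fair=33, Strong=28, Boom=40.
A1 regrets: 24, 0, 1, 21 → max 24
A2 regrets: 18, 21, 4, 34 → max 34
A3 regrets: 6, 13, 0, 0 → max 13
A4 regrets: 0, 12, 26, 31 → max 31
Smallest max regret = 13 → A3.

A3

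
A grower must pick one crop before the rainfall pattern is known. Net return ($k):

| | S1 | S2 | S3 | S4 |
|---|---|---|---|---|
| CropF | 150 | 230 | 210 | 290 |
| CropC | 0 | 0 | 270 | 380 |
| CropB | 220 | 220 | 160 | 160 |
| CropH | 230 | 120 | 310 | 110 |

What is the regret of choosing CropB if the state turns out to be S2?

Best payoff under S2 is 230.
Regret = 230 − 220 = 10.

10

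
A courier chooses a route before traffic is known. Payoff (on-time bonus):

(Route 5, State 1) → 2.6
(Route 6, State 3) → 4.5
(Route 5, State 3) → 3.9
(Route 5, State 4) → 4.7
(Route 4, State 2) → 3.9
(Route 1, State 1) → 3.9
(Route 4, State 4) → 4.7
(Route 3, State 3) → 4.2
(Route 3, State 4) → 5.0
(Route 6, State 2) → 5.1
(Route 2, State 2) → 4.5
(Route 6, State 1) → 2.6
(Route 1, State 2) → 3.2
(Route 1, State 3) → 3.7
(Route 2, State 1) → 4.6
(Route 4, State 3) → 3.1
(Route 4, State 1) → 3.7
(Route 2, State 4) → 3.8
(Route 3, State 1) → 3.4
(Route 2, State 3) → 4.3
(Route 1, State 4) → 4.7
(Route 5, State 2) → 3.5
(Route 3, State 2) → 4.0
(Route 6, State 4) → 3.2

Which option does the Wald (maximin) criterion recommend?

Row minima: Route 1=3.2, Route 2=3.8, Route 3=3.4, Route 4=3.1, Route 5=2.6, Route 6=2.6
Best worst-case = 3.8 → Route 2.

Route 2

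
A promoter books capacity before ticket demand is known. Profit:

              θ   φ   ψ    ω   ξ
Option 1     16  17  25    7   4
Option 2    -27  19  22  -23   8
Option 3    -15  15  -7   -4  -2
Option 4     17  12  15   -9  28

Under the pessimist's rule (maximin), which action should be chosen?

Option 1

Row minima: Option 1=4, Option 2=-27, Option 3=-15, Option 4=-9
Best worst-case = 4 → Option 1.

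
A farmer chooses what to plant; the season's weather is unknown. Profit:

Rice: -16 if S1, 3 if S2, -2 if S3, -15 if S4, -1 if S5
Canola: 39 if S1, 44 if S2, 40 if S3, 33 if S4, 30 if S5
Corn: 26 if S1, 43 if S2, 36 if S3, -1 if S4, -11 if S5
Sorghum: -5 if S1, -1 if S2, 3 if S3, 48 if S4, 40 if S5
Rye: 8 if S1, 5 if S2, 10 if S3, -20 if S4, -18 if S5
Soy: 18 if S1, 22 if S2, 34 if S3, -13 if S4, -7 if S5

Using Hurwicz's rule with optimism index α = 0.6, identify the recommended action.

Canola

Rice: 0.6·3 + 0.4·(-16) = -4.6
Canola: 0.6·44 + 0.4·30 = 38.4
Corn: 0.6·43 + 0.4·(-11) = 21.4
Sorghum: 0.6·48 + 0.4·(-5) = 26.8
Rye: 0.6·10 + 0.4·(-20) = -2
Soy: 0.6·34 + 0.4·(-13) = 15.2
Highest Hurwicz score = 38.4 → Canola.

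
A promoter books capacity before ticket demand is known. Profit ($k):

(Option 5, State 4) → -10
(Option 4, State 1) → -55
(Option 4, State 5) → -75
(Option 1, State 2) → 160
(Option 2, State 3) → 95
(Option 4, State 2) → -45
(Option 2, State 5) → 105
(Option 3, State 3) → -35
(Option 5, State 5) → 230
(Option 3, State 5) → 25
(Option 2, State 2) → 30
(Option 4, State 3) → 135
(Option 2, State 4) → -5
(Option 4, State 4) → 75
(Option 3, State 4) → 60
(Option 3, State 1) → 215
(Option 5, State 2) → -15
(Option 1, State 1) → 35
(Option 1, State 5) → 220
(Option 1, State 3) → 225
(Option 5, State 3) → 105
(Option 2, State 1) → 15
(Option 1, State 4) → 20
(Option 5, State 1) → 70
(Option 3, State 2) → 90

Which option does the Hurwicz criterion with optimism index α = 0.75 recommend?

Option 1

Option 1: 0.75·225 + 0.25·20 = 173.75
Option 2: 0.75·105 + 0.25·(-5) = 77.5
Option 3: 0.75·215 + 0.25·(-35) = 152.5
Option 4: 0.75·135 + 0.25·(-75) = 82.5
Option 5: 0.75·230 + 0.25·(-15) = 168.75
Highest Hurwicz score = 173.75 → Option 1.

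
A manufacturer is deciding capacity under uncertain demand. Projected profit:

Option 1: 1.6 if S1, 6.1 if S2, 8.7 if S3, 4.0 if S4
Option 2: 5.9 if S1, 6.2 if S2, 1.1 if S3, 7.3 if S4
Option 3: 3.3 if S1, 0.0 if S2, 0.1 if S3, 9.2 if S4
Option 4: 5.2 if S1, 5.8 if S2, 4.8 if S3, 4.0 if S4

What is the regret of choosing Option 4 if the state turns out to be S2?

Best payoff under S2 is 6.2.
Regret = 6.2 − 5.8 = 0.4.

0.4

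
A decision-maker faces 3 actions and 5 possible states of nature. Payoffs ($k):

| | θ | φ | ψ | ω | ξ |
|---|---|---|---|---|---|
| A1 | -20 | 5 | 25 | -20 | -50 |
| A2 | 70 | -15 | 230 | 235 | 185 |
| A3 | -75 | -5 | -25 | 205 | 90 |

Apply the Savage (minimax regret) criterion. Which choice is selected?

Column bests: θ=70, φ=5, ψ=230, ω=235, ξ=185.
A1 regrets: 90, 0, 205, 255, 235 → max 255
A2 regrets: 0, 20, 0, 0, 0 → max 20
A3 regrets: 145, 10, 255, 30, 95 → max 255
Smallest max regret = 20 → A2.

A2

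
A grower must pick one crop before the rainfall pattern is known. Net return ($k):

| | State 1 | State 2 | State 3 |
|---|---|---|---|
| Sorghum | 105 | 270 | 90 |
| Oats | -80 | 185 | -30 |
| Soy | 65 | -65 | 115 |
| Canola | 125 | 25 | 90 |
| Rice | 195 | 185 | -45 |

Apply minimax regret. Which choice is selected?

Sorghum

Column bests: State 1=195, State 2=270, State 3=115.
Sorghum regrets: 90, 0, 25 → max 90
Oats regrets: 275, 85, 145 → max 275
Soy regrets: 130, 335, 0 → max 335
Canola regrets: 70, 245, 25 → max 245
Rice regrets: 0, 85, 160 → max 160
Smallest max regret = 90 → Sorghum.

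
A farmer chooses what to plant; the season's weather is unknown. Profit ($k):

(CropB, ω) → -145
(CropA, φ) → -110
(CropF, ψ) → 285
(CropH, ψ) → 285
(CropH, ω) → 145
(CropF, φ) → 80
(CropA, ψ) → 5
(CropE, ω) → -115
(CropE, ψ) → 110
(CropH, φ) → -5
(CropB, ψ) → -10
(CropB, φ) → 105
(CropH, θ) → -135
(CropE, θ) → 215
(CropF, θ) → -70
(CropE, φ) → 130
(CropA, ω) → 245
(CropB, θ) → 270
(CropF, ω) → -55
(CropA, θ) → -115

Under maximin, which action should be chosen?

CropF

Row minima: CropE=-115, CropA=-115, CropF=-70, CropB=-145, CropH=-135
Best worst-case = -70 → CropF.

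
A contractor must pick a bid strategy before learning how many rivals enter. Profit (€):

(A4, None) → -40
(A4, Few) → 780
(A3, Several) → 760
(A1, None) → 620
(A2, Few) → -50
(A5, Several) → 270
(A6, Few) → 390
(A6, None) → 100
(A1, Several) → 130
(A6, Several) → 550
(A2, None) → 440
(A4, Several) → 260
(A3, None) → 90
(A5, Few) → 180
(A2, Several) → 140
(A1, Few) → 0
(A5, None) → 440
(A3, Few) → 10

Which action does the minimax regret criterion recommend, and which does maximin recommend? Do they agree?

Column bests: None=620, Few=780, Several=760.
A1 regrets: 0, 780, 630 → max 780
A2 regrets: 180, 830, 620 → max 830
A3 regrets: 530, 770, 0 → max 770
A4 regrets: 660, 0, 500 → max 660
A5 regrets: 180, 600, 490 → max 600
A6 regrets: 520, 390, 210 → max 520
Smallest max regret = 520 → A6.
Row minima: A1=0, A2=-50, A3=10, A4=-40, A5=180, A6=100
Best worst-case = 180 → A5.

minimax regret → A6; maximin → A5 (disagree)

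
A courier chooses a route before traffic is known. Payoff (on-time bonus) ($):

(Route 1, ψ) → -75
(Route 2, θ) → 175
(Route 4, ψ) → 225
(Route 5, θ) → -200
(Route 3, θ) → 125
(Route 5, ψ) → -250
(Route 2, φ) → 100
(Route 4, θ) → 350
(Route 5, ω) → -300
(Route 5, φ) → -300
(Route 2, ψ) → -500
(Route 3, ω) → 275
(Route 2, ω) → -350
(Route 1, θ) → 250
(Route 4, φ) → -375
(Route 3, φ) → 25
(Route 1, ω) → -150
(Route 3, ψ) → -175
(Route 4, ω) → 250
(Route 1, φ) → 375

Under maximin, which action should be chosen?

Route 1

Row minima: Route 1=-150, Route 2=-500, Route 3=-175, Route 4=-375, Route 5=-300
Best worst-case = -150 → Route 1.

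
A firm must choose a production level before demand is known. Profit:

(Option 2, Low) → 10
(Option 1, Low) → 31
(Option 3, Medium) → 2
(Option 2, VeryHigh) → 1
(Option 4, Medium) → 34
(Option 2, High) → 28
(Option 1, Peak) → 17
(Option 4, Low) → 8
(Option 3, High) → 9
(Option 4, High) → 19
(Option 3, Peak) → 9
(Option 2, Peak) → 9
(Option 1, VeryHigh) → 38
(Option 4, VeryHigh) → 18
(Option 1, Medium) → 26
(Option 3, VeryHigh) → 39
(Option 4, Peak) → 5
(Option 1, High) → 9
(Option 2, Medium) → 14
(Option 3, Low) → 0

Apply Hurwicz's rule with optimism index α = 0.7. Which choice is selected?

Option 1

Option 1: 0.7·38 + 0.3·9 = 29.3
Option 2: 0.7·28 + 0.3·1 = 19.9
Option 3: 0.7·39 + 0.3·0 = 27.3
Option 4: 0.7·34 + 0.3·5 = 25.3
Highest Hurwicz score = 29.3 → Option 1.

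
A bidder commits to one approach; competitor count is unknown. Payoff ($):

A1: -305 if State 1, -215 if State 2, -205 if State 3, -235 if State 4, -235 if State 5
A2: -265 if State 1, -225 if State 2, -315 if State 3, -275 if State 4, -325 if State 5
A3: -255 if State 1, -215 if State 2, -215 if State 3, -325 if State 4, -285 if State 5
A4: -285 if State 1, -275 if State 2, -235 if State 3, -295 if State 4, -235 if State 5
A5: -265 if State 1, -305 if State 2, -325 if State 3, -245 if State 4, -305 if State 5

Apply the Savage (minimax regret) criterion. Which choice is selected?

A1

Column bests: State 1=-255, State 2=-215, State 3=-205, State 4=-235, State 5=-235.
A1 regrets: 50, 0, 0, 0, 0 → max 50
A2 regrets: 10, 10, 110, 40, 90 → max 110
A3 regrets: 0, 0, 10, 90, 50 → max 90
A4 regrets: 30, 60, 30, 60, 0 → max 60
A5 regrets: 10, 90, 120, 10, 70 → max 120
Smallest max regret = 50 → A1.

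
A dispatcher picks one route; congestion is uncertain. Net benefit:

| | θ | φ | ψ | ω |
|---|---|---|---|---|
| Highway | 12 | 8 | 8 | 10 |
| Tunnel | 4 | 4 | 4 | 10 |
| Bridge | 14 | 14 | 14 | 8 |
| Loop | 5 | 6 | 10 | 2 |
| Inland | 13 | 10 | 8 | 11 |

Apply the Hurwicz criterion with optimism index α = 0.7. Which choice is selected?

Bridge

Highway: 0.7·12 + 0.3·8 = 10.8
Tunnel: 0.7·10 + 0.3·4 = 8.2
Bridge: 0.7·14 + 0.3·8 = 12.2
Loop: 0.7·10 + 0.3·2 = 7.6
Inland: 0.7·13 + 0.3·8 = 11.5
Highest Hurwicz score = 12.2 → Bridge.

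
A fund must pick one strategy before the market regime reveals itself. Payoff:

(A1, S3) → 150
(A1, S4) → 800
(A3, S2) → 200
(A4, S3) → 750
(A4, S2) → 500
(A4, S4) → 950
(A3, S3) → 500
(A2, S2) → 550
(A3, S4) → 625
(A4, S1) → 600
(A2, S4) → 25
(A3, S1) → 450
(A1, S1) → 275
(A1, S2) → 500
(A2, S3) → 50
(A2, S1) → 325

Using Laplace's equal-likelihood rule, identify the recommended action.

A4

Row averages: A1=431.25, A2=237.5, A3=443.75, A4=700
Highest average = 700 → A4.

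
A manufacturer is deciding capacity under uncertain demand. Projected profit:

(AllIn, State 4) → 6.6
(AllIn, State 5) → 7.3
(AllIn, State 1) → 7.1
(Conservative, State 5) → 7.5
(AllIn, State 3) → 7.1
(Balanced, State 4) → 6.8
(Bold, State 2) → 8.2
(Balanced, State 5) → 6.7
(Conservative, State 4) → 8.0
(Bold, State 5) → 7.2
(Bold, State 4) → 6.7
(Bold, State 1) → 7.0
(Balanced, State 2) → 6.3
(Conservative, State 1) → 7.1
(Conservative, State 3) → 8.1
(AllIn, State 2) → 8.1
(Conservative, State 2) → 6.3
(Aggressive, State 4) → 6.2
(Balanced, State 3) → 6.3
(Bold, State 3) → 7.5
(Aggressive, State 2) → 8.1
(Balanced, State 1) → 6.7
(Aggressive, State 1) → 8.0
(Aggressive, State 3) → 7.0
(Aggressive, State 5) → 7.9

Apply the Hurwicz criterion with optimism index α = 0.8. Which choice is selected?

Bold

Conservative: 0.8·8.1 + 0.2·6.3 = 7.74
Balanced: 0.8·6.8 + 0.2·6.3 = 6.7
Aggressive: 0.8·8.1 + 0.2·6.2 = 7.72
Bold: 0.8·8.2 + 0.2·6.7 = 7.9
AllIn: 0.8·8.1 + 0.2·6.6 = 7.8
Highest Hurwicz score = 7.9 → Bold.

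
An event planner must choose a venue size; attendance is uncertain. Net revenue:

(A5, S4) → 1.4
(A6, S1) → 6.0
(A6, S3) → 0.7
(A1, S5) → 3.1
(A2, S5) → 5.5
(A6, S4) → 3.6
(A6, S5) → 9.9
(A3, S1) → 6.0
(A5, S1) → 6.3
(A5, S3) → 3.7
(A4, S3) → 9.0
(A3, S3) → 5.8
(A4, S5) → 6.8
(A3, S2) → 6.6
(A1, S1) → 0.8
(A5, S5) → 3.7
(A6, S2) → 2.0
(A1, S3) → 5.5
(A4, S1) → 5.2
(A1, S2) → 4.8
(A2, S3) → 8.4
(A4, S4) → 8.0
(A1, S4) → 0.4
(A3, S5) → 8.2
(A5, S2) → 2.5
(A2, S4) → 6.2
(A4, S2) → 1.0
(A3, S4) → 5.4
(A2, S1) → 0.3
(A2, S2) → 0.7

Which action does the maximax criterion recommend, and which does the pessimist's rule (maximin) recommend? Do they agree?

maximax → A6; maximin → A3 (disagree)

Row maxima: A1=5.5, A2=8.4, A3=8.2, A4=9.0, A5=6.3, A6=9.9
Best best-case = 9.9 → A6.
Row minima: A1=0.4, A2=0.3, A3=5.4, A4=1.0, A5=1.4, A6=0.7
Best worst-case = 5.4 → A3.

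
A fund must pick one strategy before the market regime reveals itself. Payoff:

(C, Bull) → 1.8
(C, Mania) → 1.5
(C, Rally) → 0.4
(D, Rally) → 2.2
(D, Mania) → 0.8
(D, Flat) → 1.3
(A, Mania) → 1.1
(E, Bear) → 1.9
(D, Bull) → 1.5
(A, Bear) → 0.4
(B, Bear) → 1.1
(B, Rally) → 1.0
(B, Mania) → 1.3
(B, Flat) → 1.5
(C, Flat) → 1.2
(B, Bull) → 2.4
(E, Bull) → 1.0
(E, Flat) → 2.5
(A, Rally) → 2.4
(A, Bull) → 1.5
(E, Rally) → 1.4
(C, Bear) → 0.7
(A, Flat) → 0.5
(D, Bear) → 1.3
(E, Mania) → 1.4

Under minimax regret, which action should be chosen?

Column bests: Bear=1.9, Flat=2.5, Bull=2.4, Rally=2.4, Mania=1.5.
A regrets: 1.5, 2.0, 0.9, 0.0, 0.4 → max 2.0
B regrets: 0.8, 1.0, 0.0, 1.4, 0.2 → max 1.4
C regrets: 1.2, 1.3, 0.6, 2.0, 0.0 → max 2.0
D regrets: 0.6, 1.2, 0.9, 0.2, 0.7 → max 1.2
E regrets: 0.0, 0.0, 1.4, 1.0, 0.1 → max 1.4
Smallest max regret = 1.2 → D.

D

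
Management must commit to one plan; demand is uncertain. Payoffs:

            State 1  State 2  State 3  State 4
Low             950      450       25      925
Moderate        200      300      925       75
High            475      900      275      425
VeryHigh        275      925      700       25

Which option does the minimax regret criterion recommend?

High

Column bests: State 1=950, State 2=925, State 3=925, State 4=925.
Low regrets: 0, 475, 900, 0 → max 900
Moderate regrets: 750, 625, 0, 850 → max 850
High regrets: 475, 25, 650, 500 → max 650
VeryHigh regrets: 675, 0, 225, 900 → max 900
Smallest max regret = 650 → High.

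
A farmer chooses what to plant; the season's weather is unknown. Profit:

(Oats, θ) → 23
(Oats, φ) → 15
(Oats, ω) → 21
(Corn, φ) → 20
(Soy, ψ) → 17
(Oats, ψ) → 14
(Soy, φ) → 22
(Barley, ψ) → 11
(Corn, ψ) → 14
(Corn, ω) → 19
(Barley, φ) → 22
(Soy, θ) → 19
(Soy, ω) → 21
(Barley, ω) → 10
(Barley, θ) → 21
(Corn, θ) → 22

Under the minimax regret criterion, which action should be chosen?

Corn

Column bests: θ=23, φ=22, ψ=17, ω=21.
Corn regrets: 1, 2, 3, 2 → max 3
Oats regrets: 0, 7, 3, 0 → max 7
Barley regrets: 2, 0, 6, 11 → max 11
Soy regrets: 4, 0, 0, 0 → max 4
Smallest max regret = 3 → Corn.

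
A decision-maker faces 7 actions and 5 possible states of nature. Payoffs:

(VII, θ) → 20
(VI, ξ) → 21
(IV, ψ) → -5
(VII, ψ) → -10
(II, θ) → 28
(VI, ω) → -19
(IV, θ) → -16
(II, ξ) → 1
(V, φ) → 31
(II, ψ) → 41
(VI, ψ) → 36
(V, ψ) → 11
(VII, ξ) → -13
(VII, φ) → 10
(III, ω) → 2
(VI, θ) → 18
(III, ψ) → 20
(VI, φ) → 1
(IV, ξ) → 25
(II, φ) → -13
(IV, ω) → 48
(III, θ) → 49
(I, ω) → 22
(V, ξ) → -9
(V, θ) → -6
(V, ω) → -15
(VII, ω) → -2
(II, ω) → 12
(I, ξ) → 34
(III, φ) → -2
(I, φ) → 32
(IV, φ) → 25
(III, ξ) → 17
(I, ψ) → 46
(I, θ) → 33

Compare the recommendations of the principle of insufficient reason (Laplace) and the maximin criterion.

laplace → I; maximin → I (agree)

Row averages: I=33.4, II=13.8, III=17.2, IV=15.4, V=2.4, VI=11.4, VII=1
Highest average = 33.4 → I.
Row minima: I=22, II=-13, III=-2, IV=-16, V=-15, VI=-19, VII=-13
Best worst-case = 22 → I.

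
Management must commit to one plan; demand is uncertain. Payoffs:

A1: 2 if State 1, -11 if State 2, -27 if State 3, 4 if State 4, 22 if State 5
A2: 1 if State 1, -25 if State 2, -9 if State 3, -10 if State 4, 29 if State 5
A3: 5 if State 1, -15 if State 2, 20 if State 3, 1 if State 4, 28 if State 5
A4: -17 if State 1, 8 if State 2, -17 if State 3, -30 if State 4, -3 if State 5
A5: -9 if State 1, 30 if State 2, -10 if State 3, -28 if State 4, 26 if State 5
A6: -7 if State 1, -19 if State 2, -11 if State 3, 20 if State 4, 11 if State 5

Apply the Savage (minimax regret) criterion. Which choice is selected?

A3

Column bests: State 1=5, State 2=30, State 3=20, State 4=20, State 5=29.
A1 regrets: 3, 41, 47, 16, 7 → max 47
A2 regrets: 4, 55, 29, 30, 0 → max 55
A3 regrets: 0, 45, 0, 19, 1 → max 45
A4 regrets: 22, 22, 37, 50, 32 → max 50
A5 regrets: 14, 0, 30, 48, 3 → max 48
A6 regrets: 12, 49, 31, 0, 18 → max 49
Smallest max regret = 45 → A3.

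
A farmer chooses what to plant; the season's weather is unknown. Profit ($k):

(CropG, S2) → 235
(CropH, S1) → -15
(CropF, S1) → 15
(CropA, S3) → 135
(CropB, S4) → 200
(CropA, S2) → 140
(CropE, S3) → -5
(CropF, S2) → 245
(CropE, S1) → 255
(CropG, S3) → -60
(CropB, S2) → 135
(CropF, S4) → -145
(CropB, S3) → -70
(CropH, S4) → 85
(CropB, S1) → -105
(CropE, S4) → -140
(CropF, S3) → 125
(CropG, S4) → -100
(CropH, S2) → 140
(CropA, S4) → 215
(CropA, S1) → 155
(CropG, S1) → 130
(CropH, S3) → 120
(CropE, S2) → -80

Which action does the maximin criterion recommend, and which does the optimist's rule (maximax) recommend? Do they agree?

maximin → CropA; maximax → CropE (disagree)

Row minima: CropG=-100, CropE=-140, CropA=135, CropB=-105, CropF=-145, CropH=-15
Best worst-case = 135 → CropA.
Row maxima: CropG=235, CropE=255, CropA=215, CropB=200, CropF=245, CropH=140
Best best-case = 255 → CropE.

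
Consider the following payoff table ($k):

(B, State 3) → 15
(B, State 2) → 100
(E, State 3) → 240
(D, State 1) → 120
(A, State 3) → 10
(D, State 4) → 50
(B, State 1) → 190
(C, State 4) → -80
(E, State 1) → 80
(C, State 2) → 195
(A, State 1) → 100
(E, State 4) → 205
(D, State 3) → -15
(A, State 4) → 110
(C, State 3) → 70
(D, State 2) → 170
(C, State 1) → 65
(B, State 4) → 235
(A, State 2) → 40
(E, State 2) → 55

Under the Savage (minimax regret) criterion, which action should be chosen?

E

Column bests: State 1=190, State 2=195, State 3=240, State 4=235.
A regrets: 90, 155, 230, 125 → max 230
B regrets: 0, 95, 225, 0 → max 225
C regrets: 125, 0, 170, 315 → max 315
D regrets: 70, 25, 255, 185 → max 255
E regrets: 110, 140, 0, 30 → max 140
Smallest max regret = 140 → E.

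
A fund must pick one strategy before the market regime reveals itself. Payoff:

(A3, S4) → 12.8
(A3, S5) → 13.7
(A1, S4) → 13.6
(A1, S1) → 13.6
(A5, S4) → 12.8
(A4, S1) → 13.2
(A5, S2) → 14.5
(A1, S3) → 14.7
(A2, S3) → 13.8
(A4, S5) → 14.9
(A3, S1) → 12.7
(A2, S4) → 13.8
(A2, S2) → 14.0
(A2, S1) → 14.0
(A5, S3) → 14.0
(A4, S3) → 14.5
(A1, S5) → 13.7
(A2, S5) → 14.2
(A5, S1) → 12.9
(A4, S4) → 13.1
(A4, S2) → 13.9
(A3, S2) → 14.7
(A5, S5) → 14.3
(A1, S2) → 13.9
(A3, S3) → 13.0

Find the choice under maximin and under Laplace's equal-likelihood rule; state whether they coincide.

Row minima: A1=13.6, A2=13.8, A3=12.7, A4=13.1, A5=12.8
Best worst-case = 13.8 → A2.
Row averages: A1=13.9, A2=13.96, A3=13.38, A4=13.92, A5=13.7
Highest average = 13.96 → A2.

maximin → A2; laplace → A2 (agree)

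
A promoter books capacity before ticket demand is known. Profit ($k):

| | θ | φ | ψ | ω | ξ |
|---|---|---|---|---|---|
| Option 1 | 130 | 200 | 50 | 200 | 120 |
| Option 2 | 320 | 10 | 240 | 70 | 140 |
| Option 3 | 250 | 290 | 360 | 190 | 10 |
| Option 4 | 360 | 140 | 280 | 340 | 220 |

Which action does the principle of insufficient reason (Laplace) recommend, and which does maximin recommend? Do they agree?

laplace → Option 4; maximin → Option 4 (agree)

Row averages: Option 1=140, Option 2=156, Option 3=220, Option 4=268
Highest average = 268 → Option 4.
Row minima: Option 1=50, Option 2=10, Option 3=10, Option 4=140
Best worst-case = 140 → Option 4.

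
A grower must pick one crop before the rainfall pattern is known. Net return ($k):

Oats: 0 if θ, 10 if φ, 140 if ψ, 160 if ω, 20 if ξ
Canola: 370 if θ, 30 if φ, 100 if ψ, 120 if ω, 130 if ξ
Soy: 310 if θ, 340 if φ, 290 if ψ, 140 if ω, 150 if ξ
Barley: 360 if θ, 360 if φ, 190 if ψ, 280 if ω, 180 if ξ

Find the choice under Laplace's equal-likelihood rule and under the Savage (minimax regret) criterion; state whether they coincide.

Row averages: Oats=66, Canola=150, Soy=246, Barley=274
Highest average = 274 → Barley.
Column bests: θ=370, φ=360, ψ=290, ω=280, ξ=180.
Oats regrets: 370, 350, 150, 120, 160 → max 370
Canola regrets: 0, 330, 190, 160, 50 → max 330
Soy regrets: 60, 20, 0, 140, 30 → max 140
Barley regrets: 10, 0, 100, 0, 0 → max 100
Smallest max regret = 100 → Barley.

laplace → Barley; minimax regret → Barley (agree)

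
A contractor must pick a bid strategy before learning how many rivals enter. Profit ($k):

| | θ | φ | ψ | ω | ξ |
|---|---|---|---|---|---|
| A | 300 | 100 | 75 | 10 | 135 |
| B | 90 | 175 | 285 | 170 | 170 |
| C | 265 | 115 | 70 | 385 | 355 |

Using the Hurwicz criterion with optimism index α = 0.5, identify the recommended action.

C

A: 0.5·300 + 0.5·10 = 155
B: 0.5·285 + 0.5·90 = 187.5
C: 0.5·385 + 0.5·70 = 227.5
Highest Hurwicz score = 227.5 → C.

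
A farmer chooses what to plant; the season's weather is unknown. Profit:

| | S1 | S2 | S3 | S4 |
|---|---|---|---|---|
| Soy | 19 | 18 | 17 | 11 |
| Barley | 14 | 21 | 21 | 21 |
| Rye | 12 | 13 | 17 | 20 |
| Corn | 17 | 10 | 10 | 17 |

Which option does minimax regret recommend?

Barley

Column bests: S1=19, S2=21, S3=21, S4=21.
Soy regrets: 0, 3, 4, 10 → max 10
Barley regrets: 5, 0, 0, 0 → max 5
Rye regrets: 7, 8, 4, 1 → max 8
Corn regrets: 2, 11, 11, 4 → max 11
Smallest max regret = 5 → Barley.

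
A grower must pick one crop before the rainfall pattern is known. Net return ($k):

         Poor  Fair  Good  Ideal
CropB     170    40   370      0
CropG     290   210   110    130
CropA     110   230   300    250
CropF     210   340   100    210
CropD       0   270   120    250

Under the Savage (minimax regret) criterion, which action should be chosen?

CropA

Column bests: Poor=290, Fair=340, Good=370, Ideal=250.
CropB regrets: 120, 300, 0, 250 → max 300
CropG regrets: 0, 130, 260, 120 → max 260
CropA regrets: 180, 110, 70, 0 → max 180
CropF regrets: 80, 0, 270, 40 → max 270
CropD regrets: 290, 70, 250, 0 → max 290
Smallest max regret = 180 → CropA.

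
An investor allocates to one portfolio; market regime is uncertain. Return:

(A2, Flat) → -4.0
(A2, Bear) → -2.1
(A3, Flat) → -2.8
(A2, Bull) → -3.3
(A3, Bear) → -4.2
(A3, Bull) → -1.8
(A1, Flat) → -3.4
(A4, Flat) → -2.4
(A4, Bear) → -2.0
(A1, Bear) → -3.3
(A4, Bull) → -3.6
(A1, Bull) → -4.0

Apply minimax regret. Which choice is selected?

Column bests: Bear=-2.0, Flat=-2.4, Bull=-1.8.
A1 regrets: 1.3, 1.0, 2.2 → max 2.2
A2 regrets: 0.1, 1.6, 1.5 → max 1.6
A3 regrets: 2.2, 0.4, 0.0 → max 2.2
A4 regrets: 0.0, 0.0, 1.8 → max 1.8
Smallest max regret = 1.6 → A2.

A2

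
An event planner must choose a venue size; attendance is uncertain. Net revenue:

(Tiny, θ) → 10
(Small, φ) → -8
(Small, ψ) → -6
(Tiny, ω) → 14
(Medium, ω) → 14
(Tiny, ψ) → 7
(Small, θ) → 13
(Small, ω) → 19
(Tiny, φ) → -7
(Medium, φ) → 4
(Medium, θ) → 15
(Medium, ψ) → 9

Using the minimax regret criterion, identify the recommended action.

Column bests: θ=15, φ=4, ψ=9, ω=19.
Tiny regrets: 5, 11, 2, 5 → max 11
Small regrets: 2, 12, 15, 0 → max 15
Medium regrets: 0, 0, 0, 5 → max 5
Smallest max regret = 5 → Medium.

Medium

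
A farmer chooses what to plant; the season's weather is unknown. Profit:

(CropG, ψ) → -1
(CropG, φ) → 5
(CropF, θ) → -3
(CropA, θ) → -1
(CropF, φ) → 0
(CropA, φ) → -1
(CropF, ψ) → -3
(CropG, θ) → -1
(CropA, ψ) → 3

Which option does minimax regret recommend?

Column bests: θ=-1, φ=5, ψ=3.
CropG regrets: 0, 0, 4 → max 4
CropF regrets: 2, 5, 6 → max 6
CropA regrets: 0, 6, 0 → max 6
Smallest max regret = 4 → CropG.

CropG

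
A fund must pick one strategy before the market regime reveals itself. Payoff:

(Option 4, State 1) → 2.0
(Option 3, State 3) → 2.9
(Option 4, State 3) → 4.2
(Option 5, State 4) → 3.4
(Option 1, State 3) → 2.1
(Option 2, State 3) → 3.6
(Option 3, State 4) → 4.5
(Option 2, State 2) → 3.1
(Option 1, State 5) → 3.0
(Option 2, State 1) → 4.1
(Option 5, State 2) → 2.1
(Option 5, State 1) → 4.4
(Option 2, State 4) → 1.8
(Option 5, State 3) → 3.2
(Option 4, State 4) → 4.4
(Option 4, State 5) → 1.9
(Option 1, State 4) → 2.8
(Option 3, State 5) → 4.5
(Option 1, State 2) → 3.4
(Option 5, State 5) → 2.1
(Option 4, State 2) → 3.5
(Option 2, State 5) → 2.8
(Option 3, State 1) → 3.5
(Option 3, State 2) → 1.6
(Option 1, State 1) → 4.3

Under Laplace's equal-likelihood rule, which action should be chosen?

Row averages: Option 1=3.12, Option 2=3.08, Option 3=3.4, Option 4=3.2, Option 5=3.04
Highest average = 3.4 → Option 3.

Option 3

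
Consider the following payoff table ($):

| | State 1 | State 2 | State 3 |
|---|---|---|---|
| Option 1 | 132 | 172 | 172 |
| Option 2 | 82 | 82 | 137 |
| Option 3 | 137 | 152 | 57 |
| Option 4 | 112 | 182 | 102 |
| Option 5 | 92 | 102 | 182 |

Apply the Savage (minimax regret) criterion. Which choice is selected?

Column bests: State 1=137, State 2=182, State 3=182.
Option 1 regrets: 5, 10, 10 → max 10
Option 2 regrets: 55, 100, 45 → max 100
Option 3 regrets: 0, 30, 125 → max 125
Option 4 regrets: 25, 0, 80 → max 80
Option 5 regrets: 45, 80, 0 → max 80
Smallest max regret = 10 → Option 1.

Option 1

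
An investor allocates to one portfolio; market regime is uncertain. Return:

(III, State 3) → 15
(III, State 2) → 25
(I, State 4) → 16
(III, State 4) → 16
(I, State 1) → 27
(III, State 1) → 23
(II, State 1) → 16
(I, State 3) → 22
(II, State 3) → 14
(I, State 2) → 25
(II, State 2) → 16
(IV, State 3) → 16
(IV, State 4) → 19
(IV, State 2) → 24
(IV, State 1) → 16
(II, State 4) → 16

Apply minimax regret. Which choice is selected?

Column bests: State 1=27, State 2=25, State 3=22, State 4=19.
I regrets: 0, 0, 0, 3 → max 3
II regrets: 11, 9, 8, 3 → max 11
III regrets: 4, 0, 7, 3 → max 7
IV regrets: 11, 1, 6, 0 → max 11
Smallest max regret = 3 → I.

I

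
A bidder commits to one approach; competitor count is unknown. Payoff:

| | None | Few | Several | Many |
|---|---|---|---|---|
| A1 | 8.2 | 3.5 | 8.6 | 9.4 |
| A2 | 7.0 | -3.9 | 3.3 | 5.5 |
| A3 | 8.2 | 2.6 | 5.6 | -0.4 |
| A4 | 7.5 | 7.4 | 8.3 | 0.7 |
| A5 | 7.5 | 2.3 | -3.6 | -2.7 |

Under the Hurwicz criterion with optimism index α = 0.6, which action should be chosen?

A1

A1: 0.6·9.4 + 0.4·3.5 = 7.04
A2: 0.6·7.0 + 0.4·(-3.9) = 2.64
A3: 0.6·8.2 + 0.4·(-0.4) = 4.76
A4: 0.6·8.3 + 0.4·0.7 = 5.26
A5: 0.6·7.5 + 0.4·(-3.6) = 3.06
Highest Hurwicz score = 7.04 → A1.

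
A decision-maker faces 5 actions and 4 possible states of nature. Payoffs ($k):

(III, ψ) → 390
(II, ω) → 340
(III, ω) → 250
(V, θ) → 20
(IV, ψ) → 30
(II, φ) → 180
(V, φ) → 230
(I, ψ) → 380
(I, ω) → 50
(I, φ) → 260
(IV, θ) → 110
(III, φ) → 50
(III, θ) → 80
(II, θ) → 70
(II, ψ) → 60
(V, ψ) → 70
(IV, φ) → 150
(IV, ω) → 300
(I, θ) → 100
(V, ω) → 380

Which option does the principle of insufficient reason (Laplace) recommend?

Row averages: I=197.5, II=162.5, III=192.5, IV=147.5, V=175
Highest average = 197.5 → I.

I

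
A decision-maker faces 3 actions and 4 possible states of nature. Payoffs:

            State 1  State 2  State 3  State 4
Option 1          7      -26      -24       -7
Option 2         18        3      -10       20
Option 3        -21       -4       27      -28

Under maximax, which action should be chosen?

Row maxima: Option 1=7, Option 2=20, Option 3=27
Best best-case = 27 → Option 3.

Option 3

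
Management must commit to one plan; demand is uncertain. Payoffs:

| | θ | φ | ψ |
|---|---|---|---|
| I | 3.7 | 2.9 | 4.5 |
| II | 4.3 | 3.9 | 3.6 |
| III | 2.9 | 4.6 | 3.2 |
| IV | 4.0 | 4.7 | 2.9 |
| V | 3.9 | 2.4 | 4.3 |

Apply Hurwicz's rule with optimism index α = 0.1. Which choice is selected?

I: 0.1·4.5 + 0.9·2.9 = 3.06
II: 0.1·4.3 + 0.9·3.6 = 3.67
III: 0.1·4.6 + 0.9·2.9 = 3.07
IV: 0.1·4.7 + 0.9·2.9 = 3.08
V: 0.1·4.3 + 0.9·2.4 = 2.59
Highest Hurwicz score = 3.67 → II.

II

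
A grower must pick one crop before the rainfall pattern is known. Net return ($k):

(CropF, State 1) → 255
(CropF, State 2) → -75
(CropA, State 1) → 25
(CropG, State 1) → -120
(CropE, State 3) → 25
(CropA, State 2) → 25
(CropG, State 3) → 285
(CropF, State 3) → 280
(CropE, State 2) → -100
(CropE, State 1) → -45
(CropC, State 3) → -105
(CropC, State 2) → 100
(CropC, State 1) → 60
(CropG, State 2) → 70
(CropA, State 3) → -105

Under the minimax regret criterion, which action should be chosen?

CropF

Column bests: State 1=255, State 2=100, State 3=285.
CropF regrets: 0, 175, 5 → max 175
CropC regrets: 195, 0, 390 → max 390
CropG regrets: 375, 30, 0 → max 375
CropA regrets: 230, 75, 390 → max 390
CropE regrets: 300, 200, 260 → max 300
Smallest max regret = 175 → CropF.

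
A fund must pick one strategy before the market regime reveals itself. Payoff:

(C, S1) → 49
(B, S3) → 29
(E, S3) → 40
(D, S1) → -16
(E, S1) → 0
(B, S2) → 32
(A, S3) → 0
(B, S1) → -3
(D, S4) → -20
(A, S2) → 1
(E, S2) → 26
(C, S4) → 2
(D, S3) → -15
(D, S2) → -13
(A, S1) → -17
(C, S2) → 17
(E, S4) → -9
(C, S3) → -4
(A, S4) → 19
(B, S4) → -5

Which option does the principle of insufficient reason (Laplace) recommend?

C

Row averages: A=0.75, B=13.25, C=16, D=-16, E=14.25
Highest average = 16 → C.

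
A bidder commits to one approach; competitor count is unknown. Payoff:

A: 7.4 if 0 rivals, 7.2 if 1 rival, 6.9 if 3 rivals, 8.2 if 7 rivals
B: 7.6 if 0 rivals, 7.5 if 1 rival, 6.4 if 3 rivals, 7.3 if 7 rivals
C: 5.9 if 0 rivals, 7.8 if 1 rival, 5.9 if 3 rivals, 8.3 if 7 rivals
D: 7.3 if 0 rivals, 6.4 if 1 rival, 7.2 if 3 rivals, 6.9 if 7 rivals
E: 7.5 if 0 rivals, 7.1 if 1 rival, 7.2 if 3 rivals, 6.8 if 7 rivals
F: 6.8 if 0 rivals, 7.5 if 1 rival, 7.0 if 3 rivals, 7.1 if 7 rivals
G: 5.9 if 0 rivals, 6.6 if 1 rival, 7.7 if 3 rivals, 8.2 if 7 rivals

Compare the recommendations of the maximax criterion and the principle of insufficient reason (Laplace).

Row maxima: A=8.2, B=7.6, C=8.3, D=7.3, E=7.5, F=7.5, G=8.2
Best best-case = 8.3 → C.
Row averages: A=7.425, B=7.2, C=6.975, D=6.95, E=7.15, F=7.1, G=7.1
Highest average = 7.425 → A.

maximax → C; laplace → A (disagree)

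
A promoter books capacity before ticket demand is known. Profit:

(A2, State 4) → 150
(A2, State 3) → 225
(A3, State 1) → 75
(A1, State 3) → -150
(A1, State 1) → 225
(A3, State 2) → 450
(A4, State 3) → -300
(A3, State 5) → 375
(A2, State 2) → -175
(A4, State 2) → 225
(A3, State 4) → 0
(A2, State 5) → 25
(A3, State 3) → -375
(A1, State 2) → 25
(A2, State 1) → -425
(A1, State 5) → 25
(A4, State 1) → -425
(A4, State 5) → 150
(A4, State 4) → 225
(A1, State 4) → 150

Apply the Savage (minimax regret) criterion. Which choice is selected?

A1

Column bests: State 1=225, State 2=450, State 3=225, State 4=225, State 5=375.
A1 regrets: 0, 425, 375, 75, 350 → max 425
A2 regrets: 650, 625, 0, 75, 350 → max 650
A3 regrets: 150, 0, 600, 225, 0 → max 600
A4 regrets: 650, 225, 525, 0, 225 → max 650
Smallest max regret = 425 → A1.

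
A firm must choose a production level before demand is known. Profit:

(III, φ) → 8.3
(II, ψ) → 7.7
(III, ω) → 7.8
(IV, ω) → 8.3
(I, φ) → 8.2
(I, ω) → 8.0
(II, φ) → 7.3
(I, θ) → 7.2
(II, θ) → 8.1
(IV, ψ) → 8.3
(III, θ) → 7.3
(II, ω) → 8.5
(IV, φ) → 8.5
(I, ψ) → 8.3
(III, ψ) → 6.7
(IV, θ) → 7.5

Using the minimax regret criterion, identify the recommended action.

IV

Column bests: θ=8.1, φ=8.5, ψ=8.3, ω=8.5.
I regrets: 0.9, 0.3, 0.0, 0.5 → max 0.9
II regrets: 0.0, 1.2, 0.6, 0.0 → max 1.2
III regrets: 0.8, 0.2, 1.6, 0.7 → max 1.6
IV regrets: 0.6, 0.0, 0.0, 0.2 → max 0.6
Smallest max regret = 0.6 → IV.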